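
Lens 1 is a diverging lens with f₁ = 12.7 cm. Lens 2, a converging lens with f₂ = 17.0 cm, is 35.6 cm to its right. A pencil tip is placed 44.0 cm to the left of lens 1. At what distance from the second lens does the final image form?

Lens 1 is diverging, so f₁ = −12.7 cm.
Lens 1: 1/d_i1 = 1/f₁ − 1/d_o1 = 1/(-12.7) − 1/(44.0) = -0.1015, so d_i1 = -9.855 cm.
The intermediate image is 9.855 cm to the left of lens 1 (virtual), which is 35.6 − (-9.855) = 45.45 cm to the left of lens 2, so d_o2 = +45.45 cm.
Lens 2: 1/d_i2 = 1/f₂ − 1/d_o2 = 1/(17.0) − 1/(45.45) = 0.03682, so d_i2 = 27.2 cm.
The final image is real, 27.2 cm to the right of lens 2 (overall magnification ≈ -0.13).

27.2 cm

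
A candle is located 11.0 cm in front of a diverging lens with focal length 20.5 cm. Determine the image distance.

For a diverging lens, f = -20.5 cm.
Thin-lens equation: 1/q = 1/f − 1/p = 1/(-20.50) − 1/(11.0) = -0.04878 − 0.09091 = -0.1397, so q = -7.16 cm.
The image is virtual, upright and reduced, on the same side as the object.

7.16 cm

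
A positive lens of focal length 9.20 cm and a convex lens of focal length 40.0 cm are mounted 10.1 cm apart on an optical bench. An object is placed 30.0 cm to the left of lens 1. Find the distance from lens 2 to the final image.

Lens 1: 1/d_i1 = 1/f₁ − 1/d_o1 = 1/(9.20) − 1/(30.0) = 0.07536, so d_i1 = 13.27 cm.
The intermediate image is 13.27 cm to the right of lens 1, which lies 3.170 cm to the right of lens 2 — a virtual object — so d_o2 = −3.170 cm.
Lens 2: 1/d_i2 = 1/f₂ − 1/d_o2 = 1/(40.0) − 1/(-3.170) = 0.3405, so d_i2 = 2.94 cm.
The final image is real, 2.94 cm to the right of lens 2 (overall magnification ≈ -0.41).

2.94 cm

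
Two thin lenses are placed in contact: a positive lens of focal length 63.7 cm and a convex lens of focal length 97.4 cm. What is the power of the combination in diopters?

P = +2.60 D

P₁ = 1/f₁ = 1/(0.637 m) = +1.570 D; P₂ = 1/f₂ = 1/(0.974 m) = +1.027 D.
For thin lenses in contact, P = P₁ + P₂ = (+1.570) + (+1.027) = +2.60 D.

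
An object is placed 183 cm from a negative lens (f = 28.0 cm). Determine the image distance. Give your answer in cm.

For a negative lens, f = -28.0 cm.
Lens equation: 1/v = 1/f − 1/u = 1/(-28.00) − 1/(183) = -0.03571 − 0.005464 = -0.04118, so v = -24.3 cm.
The image is virtual, upright and reduced, on the same side as the object.

24.3 cm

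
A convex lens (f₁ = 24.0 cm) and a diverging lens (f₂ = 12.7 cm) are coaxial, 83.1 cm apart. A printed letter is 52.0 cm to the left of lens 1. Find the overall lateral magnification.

m = -0.212

Lens 1: 1/d_i1 = 1/(24.0) − 1/(52.0) = 0.02244, so d_i1 = 44.57 cm; m₁ = −d_i1/d_o1 = -0.8571.
d_o2 = 83.1 − (44.57) = 38.53 cm.
f₂ = −12.7 cm (diverging).
Lens 2: 1/d_i2 = 1/(-12.7) − 1/(38.53) = -0.1047, so d_i2 = -9.552 cm; m₂ = −d_i2/d_o2 = +0.2479.
m = m₁·m₂ = (-0.8571)(+0.2479) = -0.212.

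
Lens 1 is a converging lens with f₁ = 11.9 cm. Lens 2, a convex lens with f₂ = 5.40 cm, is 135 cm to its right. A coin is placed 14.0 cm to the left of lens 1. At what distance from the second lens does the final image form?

Lens 1: 1/d_i1 = 1/f₁ − 1/d_o1 = 1/(11.9) − 1/(14.0) = 0.01261, so d_i1 = 79.33 cm.
The intermediate image is 79.33 cm to the right of lens 1, which is 135 − (79.33) = 55.67 cm to the left of lens 2, so d_o2 = +55.67 cm.
Lens 2: 1/d_i2 = 1/f₂ − 1/d_o2 = 1/(5.40) − 1/(55.67) = 0.1672, so d_i2 = 5.98 cm.
The final image is real, 5.98 cm to the right of lens 2 (overall magnification ≈ 0.61).

5.98 cm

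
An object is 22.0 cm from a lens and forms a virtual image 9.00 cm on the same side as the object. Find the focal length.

Virtual image ⇒ d_i = −9.00 cm.
1/f = 1/d_o + 1/d_i = 1/(22.0) + 1/(-9.00) = -0.06566, so f = -15.2 cm.
Since f is negative, the lens is diverging.

f = -15.2 cm (diverging)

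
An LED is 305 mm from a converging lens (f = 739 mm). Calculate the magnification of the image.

1/d_i = 1/f − 1/d_o = 1/(739.0) − 1/(305) = -0.001926, so d_i = -519.3 mm.
m = −d_i/d_o = −(-519.3)/(305) = +1.70.
The image is virtual, upright and enlarged, on the same side as the object.

m = +1.70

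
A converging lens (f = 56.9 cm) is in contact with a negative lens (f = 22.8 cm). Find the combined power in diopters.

P = -2.63 D

P₁ = 1/f₁ = 1/(0.569 m) = +1.757 D; P₂ = 1/f₂ = 1/(-0.228 m) = -4.386 D.
For thin lenses in contact, P = P₁ + P₂ = (+1.757) + (-4.386) = -2.63 D.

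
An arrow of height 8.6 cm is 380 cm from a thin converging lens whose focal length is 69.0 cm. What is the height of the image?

1/d_i = 1/f − 1/d_o = 1/(69.00) − 1/(380) = 0.01186, so d_i = 84.31 cm.
m = −d_i/d_o = -0.2219.
|h_i| = |m|·h_o = 0.2219 × 8.6 = 1.91 cm. The image is real, inverted and reduced, on the far side of the lens.

1.91 cm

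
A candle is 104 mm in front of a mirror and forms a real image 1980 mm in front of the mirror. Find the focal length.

Real image ⇒ d_i = +1980 mm.
1/f = 1/d_o + 1/d_i = 1/(104) + 1/(1980) = 0.01012, so f = 98.8 mm.
Since f is positive, the mirror is concave.

f = 98.8 mm (concave)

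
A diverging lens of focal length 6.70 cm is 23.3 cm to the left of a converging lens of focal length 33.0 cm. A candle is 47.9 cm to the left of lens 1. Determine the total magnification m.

m = +1.06

f₁ = −6.70 cm (diverging).
Lens 1: 1/d_i1 = 1/(-6.70) − 1/(47.9) = -0.1701, so d_i1 = -5.878 cm; m₁ = −d_i1/d_o1 = +0.1227.
d_o2 = 23.3 − (-5.878) = 29.18 cm.
Lens 2: 1/d_i2 = 1/(33.0) − 1/(29.18) = -0.003967, so d_i2 = -252.1 cm; m₂ = −d_i2/d_o2 = +8.639.
m = m₁·m₂ = (+0.1227)(+8.639) = +1.06.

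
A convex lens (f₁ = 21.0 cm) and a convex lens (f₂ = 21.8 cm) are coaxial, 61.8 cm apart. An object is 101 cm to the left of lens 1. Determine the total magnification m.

Lens 1: 1/d_i1 = 1/(21.0) − 1/(101) = 0.03772, so d_i1 = 26.51 cm; m₁ = −d_i1/d_o1 = -0.2625.
d_o2 = 61.8 − (26.51) = 35.29 cm.
Lens 2: 1/d_i2 = 1/(21.8) − 1/(35.29) = 0.01753, so d_i2 = 57.03 cm; m₂ = −d_i2/d_o2 = -1.616.
m = m₁·m₂ = (-0.2625)(-1.616) = +0.424.

m = +0.424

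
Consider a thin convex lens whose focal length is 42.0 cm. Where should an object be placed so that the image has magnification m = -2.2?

61.1 cm

m = −d_i/d_o ⇒ d_i = −m·d_o.
1/f = 1/d_o + 1/d_i = 1/d_o − 1/(m·d_o) = (1 − 1/m)/d_o, so d_o = f(1 − 1/m) = (42.00)(1 − 1/(-2.2)) = 61.1 cm.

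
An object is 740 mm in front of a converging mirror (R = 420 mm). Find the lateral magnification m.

m = -0.396

f = R/2 = 420/2 = 210.0 mm.
1/d_i = 1/f − 1/d_o = 1/(210.0) − 1/(740) = 0.003411, so d_i = 293.2 mm.
m = −d_i/d_o = −(293.2)/(740) = -0.396.
The image is real, inverted and reduced, in front of the mirror.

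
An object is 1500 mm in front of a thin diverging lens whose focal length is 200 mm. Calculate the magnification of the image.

m = +0.118

For a diverging lens, f = -200 mm.
1/d_i = 1/f − 1/d_o = 1/(-200.0) − 1/(1500) = -0.005667, so d_i = -176.5 mm.
m = −d_i/d_o = −(-176.5)/(1500) = +0.118.
The image is virtual, upright and reduced, on the same side as the object.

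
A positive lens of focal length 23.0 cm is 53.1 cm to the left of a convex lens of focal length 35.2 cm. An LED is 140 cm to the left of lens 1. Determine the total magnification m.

m = -0.719

Lens 1: 1/d_i1 = 1/(23.0) − 1/(140) = 0.03634, so d_i1 = 27.52 cm; m₁ = −d_i1/d_o1 = -0.1966.
d_o2 = 53.1 − (27.52) = 25.58 cm.
Lens 2: 1/d_i2 = 1/(35.2) − 1/(25.58) = -0.01068, so d_i2 = -93.60 cm; m₂ = −d_i2/d_o2 = +3.659.
m = m₁·m₂ = (-0.1966)(+3.659) = -0.719.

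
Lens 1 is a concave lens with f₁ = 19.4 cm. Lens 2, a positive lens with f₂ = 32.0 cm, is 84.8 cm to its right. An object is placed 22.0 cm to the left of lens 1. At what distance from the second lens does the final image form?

Lens 1 is diverging, so f₁ = −19.4 cm.
Lens 1: 1/d_i1 = 1/f₁ − 1/d_o1 = 1/(-19.4) − 1/(22.0) = -0.09700, so d_i1 = -10.31 cm.
The intermediate image is 10.31 cm to the left of lens 1 (virtual), which is 84.8 − (-10.31) = 95.11 cm to the left of lens 2, so d_o2 = +95.11 cm.
Lens 2: 1/d_i2 = 1/f₂ − 1/d_o2 = 1/(32.0) − 1/(95.11) = 0.02074, so d_i2 = 48.2 cm.
The final image is real, 48.2 cm to the right of lens 2 (overall magnification ≈ -0.24).

48.2 cm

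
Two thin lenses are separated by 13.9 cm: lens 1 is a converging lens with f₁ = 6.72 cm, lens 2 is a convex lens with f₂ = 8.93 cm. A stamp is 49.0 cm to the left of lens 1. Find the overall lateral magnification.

m = -0.504

Lens 1: 1/d_i1 = 1/(6.72) − 1/(49.0) = 0.1284, so d_i1 = 7.788 cm; m₁ = −d_i1/d_o1 = -0.1589.
d_o2 = 13.9 − (7.788) = 6.112 cm.
Lens 2: 1/d_i2 = 1/(8.93) − 1/(6.112) = -0.05163, so d_i2 = -19.37 cm; m₂ = −d_i2/d_o2 = +3.169.
m = m₁·m₂ = (-0.1589)(+3.169) = -0.504.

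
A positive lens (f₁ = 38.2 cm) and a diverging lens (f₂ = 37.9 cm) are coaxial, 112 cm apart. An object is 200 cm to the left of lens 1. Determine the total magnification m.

m = -0.0871

Lens 1: 1/d_i1 = 1/(38.2) − 1/(200) = 0.02118, so d_i1 = 47.22 cm; m₁ = −d_i1/d_o1 = -0.2361.
d_o2 = 112 − (47.22) = 64.78 cm.
f₂ = −37.9 cm (diverging).
Lens 2: 1/d_i2 = 1/(-37.9) − 1/(64.78) = -0.04182, so d_i2 = -23.91 cm; m₂ = −d_i2/d_o2 = +0.3691.
m = m₁·m₂ = (-0.2361)(+0.3691) = -0.0871.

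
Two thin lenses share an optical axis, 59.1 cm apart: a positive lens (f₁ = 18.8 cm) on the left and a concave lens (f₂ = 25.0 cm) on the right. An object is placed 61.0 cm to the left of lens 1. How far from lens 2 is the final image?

Lens 1: 1/d_i1 = 1/f₁ − 1/d_o1 = 1/(18.8) − 1/(61.0) = 0.03680, so d_i1 = 27.18 cm.
The intermediate image is 27.18 cm to the right of lens 1, which is 59.1 − (27.18) = 31.92 cm to the left of lens 2, so d_o2 = +31.92 cm.
Lens 2 is diverging, so f₂ = −25.0 cm.
Lens 2: 1/d_i2 = 1/f₂ − 1/d_o2 = 1/(-25.0) − 1/(31.92) = -0.07133, so d_i2 = -14.0 cm.
The final image is virtual, 14.0 cm to the left of lens 2 (overall magnification ≈ -0.20).

14.0 cm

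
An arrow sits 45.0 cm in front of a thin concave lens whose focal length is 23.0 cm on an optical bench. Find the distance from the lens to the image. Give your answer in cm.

15.2 cm

For a concave lens, f = -23.0 cm.
Thin-lens equation: 1/q = 1/f − 1/p = 1/(-23.00) − 1/(45.0) = -0.04348 − 0.02222 = -0.06570, so q = -15.2 cm.
The image is virtual, upright and reduced, on the same side as the object.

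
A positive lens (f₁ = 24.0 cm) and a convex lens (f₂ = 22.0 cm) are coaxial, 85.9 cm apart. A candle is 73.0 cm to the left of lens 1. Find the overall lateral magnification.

m = +0.383

Lens 1: 1/d_i1 = 1/(24.0) − 1/(73.0) = 0.02797, so d_i1 = 35.76 cm; m₁ = −d_i1/d_o1 = -0.4899.
d_o2 = 85.9 − (35.76) = 50.14 cm.
Lens 2: 1/d_i2 = 1/(22.0) − 1/(50.14) = 0.02551, so d_i2 = 39.20 cm; m₂ = −d_i2/d_o2 = -0.7818.
m = m₁·m₂ = (-0.4899)(-0.7818) = +0.383.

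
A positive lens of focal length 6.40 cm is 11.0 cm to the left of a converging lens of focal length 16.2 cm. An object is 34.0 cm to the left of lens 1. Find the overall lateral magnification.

Lens 1: 1/d_i1 = 1/(6.40) − 1/(34.0) = 0.1268, so d_i1 = 7.884 cm; m₁ = −d_i1/d_o1 = -0.2319.
d_o2 = 11.0 − (7.884) = 3.116 cm.
Lens 2: 1/d_i2 = 1/(16.2) − 1/(3.116) = -0.2592, so d_i2 = -3.858 cm; m₂ = −d_i2/d_o2 = +1.238.
m = m₁·m₂ = (-0.2319)(+1.238) = -0.287.

m = -0.287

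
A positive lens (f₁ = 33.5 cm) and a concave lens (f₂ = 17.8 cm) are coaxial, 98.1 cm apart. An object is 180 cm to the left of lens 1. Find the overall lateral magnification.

Lens 1: 1/d_i1 = 1/(33.5) − 1/(180) = 0.02430, so d_i1 = 41.16 cm; m₁ = −d_i1/d_o1 = -0.2287.
d_o2 = 98.1 − (41.16) = 56.94 cm.
f₂ = −17.8 cm (diverging).
Lens 2: 1/d_i2 = 1/(-17.8) − 1/(56.94) = -0.07374, so d_i2 = -13.56 cm; m₂ = −d_i2/d_o2 = +0.2382.
m = m₁·m₂ = (-0.2287)(+0.2382) = -0.0545.

m = -0.0545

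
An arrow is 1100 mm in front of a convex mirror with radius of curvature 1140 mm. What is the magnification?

m = +0.341

f = R/2 = 1140/2 = 570.0 mm; for a convex mirror, f = -570.0 mm.
1/d_i = 1/f − 1/d_o = 1/(-570.0) − 1/(1100) = -0.002663, so d_i = -375.4 mm.
m = −d_i/d_o = −(-375.4)/(1100) = +0.341.
The image is virtual, upright and reduced, behind the mirror.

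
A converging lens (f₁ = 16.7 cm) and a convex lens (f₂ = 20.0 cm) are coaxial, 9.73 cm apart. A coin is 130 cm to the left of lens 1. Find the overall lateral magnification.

m = -0.100

Lens 1: 1/d_i1 = 1/(16.7) − 1/(130) = 0.05219, so d_i1 = 19.16 cm; m₁ = −d_i1/d_o1 = -0.1474.
d_o2 = 9.73 − (19.16) = -9.430 cm (virtual object).
Lens 2: 1/d_i2 = 1/(20.0) − 1/(-9.430) = 0.1560, so d_i2 = 6.408 cm; m₂ = −d_i2/d_o2 = +0.6796.
m = m₁·m₂ = (-0.1474)(+0.6796) = -0.100.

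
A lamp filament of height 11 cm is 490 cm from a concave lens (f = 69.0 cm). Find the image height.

1.36 cm

For a concave lens, f = -69.0 cm.
1/d_i = 1/f − 1/d_o = 1/(-69.00) − 1/(490) = -0.01653, so d_i = -60.48 cm.
m = −d_i/d_o = +0.1234.
|h_i| = |m|·h_o = 0.1234 × 11 = 1.36 cm. The image is virtual, upright and reduced, on the same side as the object.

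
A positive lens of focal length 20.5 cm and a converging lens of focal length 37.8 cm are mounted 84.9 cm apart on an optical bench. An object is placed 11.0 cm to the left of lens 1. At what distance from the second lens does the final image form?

Lens 1: 1/d_i1 = 1/f₁ − 1/d_o1 = 1/(20.5) − 1/(11.0) = -0.04213, so d_i1 = -23.74 cm.
The intermediate image is 23.74 cm to the left of lens 1 (virtual), which is 84.9 − (-23.74) = 108.6 cm to the left of lens 2, so d_o2 = +108.6 cm.
Lens 2: 1/d_i2 = 1/f₂ − 1/d_o2 = 1/(37.8) − 1/(108.6) = 0.01725, so d_i2 = 58.0 cm.
The final image is real, 58.0 cm to the right of lens 2 (overall magnification ≈ -1.2).

58.0 cm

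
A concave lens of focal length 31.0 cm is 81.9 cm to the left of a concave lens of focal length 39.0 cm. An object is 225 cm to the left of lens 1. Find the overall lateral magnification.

m = +0.0319

f₁ = −31.0 cm (diverging).
Lens 1: 1/d_i1 = 1/(-31.0) − 1/(225) = -0.03670, so d_i1 = -27.25 cm; m₁ = −d_i1/d_o1 = +0.1211.
d_o2 = 81.9 − (-27.25) = 109.2 cm.
f₂ = −39.0 cm (diverging).
Lens 2: 1/d_i2 = 1/(-39.0) − 1/(109.2) = -0.03480, so d_i2 = -28.74 cm; m₂ = −d_i2/d_o2 = +0.2632.
m = m₁·m₂ = (+0.1211)(+0.2632) = +0.0319.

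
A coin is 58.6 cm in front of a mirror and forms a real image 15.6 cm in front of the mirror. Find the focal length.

Real image ⇒ d_i = +15.6 cm.
1/f = 1/d_o + 1/d_i = 1/(58.6) + 1/(15.6) = 0.08117, so f = 12.3 cm.
Since f is positive, the mirror is concave.

f = 12.3 cm (concave)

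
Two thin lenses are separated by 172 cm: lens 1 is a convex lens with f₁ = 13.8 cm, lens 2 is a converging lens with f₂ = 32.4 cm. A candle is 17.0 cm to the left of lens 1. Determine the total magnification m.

Lens 1: 1/d_i1 = 1/(13.8) − 1/(17.0) = 0.01364, so d_i1 = 73.31 cm; m₁ = −d_i1/d_o1 = -4.312.
d_o2 = 172 − (73.31) = 98.69 cm.
Lens 2: 1/d_i2 = 1/(32.4) − 1/(98.69) = 0.02073, so d_i2 = 48.24 cm; m₂ = −d_i2/d_o2 = -0.4888.
m = m₁·m₂ = (-4.312)(-0.4888) = +2.11.

m = +2.11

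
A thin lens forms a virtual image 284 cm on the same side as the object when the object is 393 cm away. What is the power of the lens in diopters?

Virtual image ⇒ d_i = −284 cm.
1/f = 1/d_o + 1/d_i = 1/(393) + 1/(-284) = -0.0009766 cm⁻¹.
f = -1024 cm = -10.24 m, so P = 1/f = -0.0977 D.

P = -0.0977 D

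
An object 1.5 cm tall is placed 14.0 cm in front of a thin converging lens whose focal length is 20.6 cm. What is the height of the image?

4.68 cm

1/d_i = 1/f − 1/d_o = 1/(20.60) − 1/(14.0) = -0.02288, so d_i = -43.70 cm.
m = −d_i/d_o = +3.121.
|h_i| = |m|·h_o = 3.121 × 1.5 = 4.68 cm. The image is virtual, upright and enlarged, on the same side as the object.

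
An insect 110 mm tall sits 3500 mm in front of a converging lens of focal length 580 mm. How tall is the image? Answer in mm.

21.8 mm

1/d_i = 1/f − 1/d_o = 1/(580.0) − 1/(3500) = 0.001438, so d_i = 695.2 mm.
m = −d_i/d_o = -0.1986.
|h_i| = |m|·h_o = 0.1986 × 110 = 21.8 mm. The image is real, inverted and reduced, on the far side of the lens.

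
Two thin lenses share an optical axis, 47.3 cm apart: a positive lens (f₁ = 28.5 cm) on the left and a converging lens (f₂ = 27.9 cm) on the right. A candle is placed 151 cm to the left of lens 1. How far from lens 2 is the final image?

Lens 1: 1/d_i1 = 1/f₁ − 1/d_o1 = 1/(28.5) − 1/(151) = 0.02847, so d_i1 = 35.13 cm.
The intermediate image is 35.13 cm to the right of lens 1, which is 47.3 − (35.13) = 12.17 cm to the left of lens 2, so d_o2 = +12.17 cm.
Lens 2: 1/d_i2 = 1/f₂ − 1/d_o2 = 1/(27.9) − 1/(12.17) = -0.04633, so d_i2 = -21.6 cm.
The final image is virtual, 21.6 cm to the left of lens 2 (overall magnification ≈ -0.41).

21.6 cm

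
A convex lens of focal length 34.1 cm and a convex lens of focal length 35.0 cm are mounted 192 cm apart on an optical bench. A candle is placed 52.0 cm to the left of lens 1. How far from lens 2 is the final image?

56.1 cm

Lens 1: 1/d_i1 = 1/f₁ − 1/d_o1 = 1/(34.1) − 1/(52.0) = 0.01009, so d_i1 = 99.06 cm.
The intermediate image is 99.06 cm to the right of lens 1, which is 192 − (99.06) = 92.94 cm to the left of lens 2, so d_o2 = +92.94 cm.
Lens 2: 1/d_i2 = 1/f₂ − 1/d_o2 = 1/(35.0) − 1/(92.94) = 0.01781, so d_i2 = 56.1 cm.
The final image is real, 56.1 cm to the right of lens 2 (overall magnification ≈ 1.2).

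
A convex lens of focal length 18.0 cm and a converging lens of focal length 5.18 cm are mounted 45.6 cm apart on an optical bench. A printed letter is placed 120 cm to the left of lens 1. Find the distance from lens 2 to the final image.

6.57 cm

Lens 1: 1/d_i1 = 1/f₁ − 1/d_o1 = 1/(18.0) − 1/(120) = 0.04722, so d_i1 = 21.18 cm.
The intermediate image is 21.18 cm to the right of lens 1, which is 45.6 − (21.18) = 24.42 cm to the left of lens 2, so d_o2 = +24.42 cm.
Lens 2: 1/d_i2 = 1/f₂ − 1/d_o2 = 1/(5.18) − 1/(24.42) = 0.1521, so d_i2 = 6.57 cm.
The final image is real, 6.57 cm to the right of lens 2 (overall magnification ≈ 0.048).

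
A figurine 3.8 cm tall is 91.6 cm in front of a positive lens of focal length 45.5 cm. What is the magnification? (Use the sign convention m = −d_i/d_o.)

1/d_i = 1/f − 1/d_o = 1/(45.50) − 1/(91.6) = 0.01106, so d_i = 90.41 cm.
m = −d_i/d_o = −(90.41)/(91.6) = -0.987.
The image is real, inverted and reduced, on the far side of the lens.

m = -0.987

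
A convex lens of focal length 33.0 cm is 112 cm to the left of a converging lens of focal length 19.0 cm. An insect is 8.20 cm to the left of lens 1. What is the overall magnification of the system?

m = -0.243

Lens 1: 1/d_i1 = 1/(33.0) − 1/(8.20) = -0.09165, so d_i1 = -10.91 cm; m₁ = −d_i1/d_o1 = +1.330.
d_o2 = 112 − (-10.91) = 122.9 cm.
Lens 2: 1/d_i2 = 1/(19.0) − 1/(122.9) = 0.04449, so d_i2 = 22.47 cm; m₂ = −d_i2/d_o2 = -0.1829.
m = m₁·m₂ = (+1.330)(-0.1829) = -0.243.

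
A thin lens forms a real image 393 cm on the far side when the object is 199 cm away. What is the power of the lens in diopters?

P = +0.757 D

d_i = +393 cm.
1/f = 1/d_o + 1/d_i = 1/(199) + 1/(393) = 0.007570 cm⁻¹.
f = 132.1 cm = 1.321 m, so P = 1/f = +0.757 D.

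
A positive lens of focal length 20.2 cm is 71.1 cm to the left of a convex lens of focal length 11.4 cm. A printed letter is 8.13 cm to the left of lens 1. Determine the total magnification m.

Lens 1: 1/d_i1 = 1/(20.2) − 1/(8.13) = -0.07350, so d_i1 = -13.61 cm; m₁ = −d_i1/d_o1 = +1.674.
d_o2 = 71.1 − (-13.61) = 84.71 cm.
Lens 2: 1/d_i2 = 1/(11.4) − 1/(84.71) = 0.07591, so d_i2 = 13.17 cm; m₂ = −d_i2/d_o2 = -0.1555.
m = m₁·m₂ = (+1.674)(-0.1555) = -0.260.

m = -0.260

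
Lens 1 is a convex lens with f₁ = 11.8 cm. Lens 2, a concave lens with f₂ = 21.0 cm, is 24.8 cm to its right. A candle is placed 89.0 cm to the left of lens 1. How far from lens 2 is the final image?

7.30 cm

Lens 1: 1/d_i1 = 1/f₁ − 1/d_o1 = 1/(11.8) − 1/(89.0) = 0.07351, so d_i1 = 13.60 cm.
The intermediate image is 13.60 cm to the right of lens 1, which is 24.8 − (13.60) = 11.20 cm to the left of lens 2, so d_o2 = +11.20 cm.
Lens 2 is diverging, so f₂ = −21.0 cm.
Lens 2: 1/d_i2 = 1/f₂ − 1/d_o2 = 1/(-21.0) − 1/(11.20) = -0.1369, so d_i2 = -7.30 cm.
The final image is virtual, 7.30 cm to the left of lens 2 (overall magnification ≈ -0.100).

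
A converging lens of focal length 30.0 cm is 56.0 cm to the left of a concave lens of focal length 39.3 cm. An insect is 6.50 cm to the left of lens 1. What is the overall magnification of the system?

m = +0.484

Lens 1: 1/d_i1 = 1/(30.0) − 1/(6.50) = -0.1205, so d_i1 = -8.298 cm; m₁ = −d_i1/d_o1 = +1.277.
d_o2 = 56.0 − (-8.298) = 64.30 cm.
f₂ = −39.3 cm (diverging).
Lens 2: 1/d_i2 = 1/(-39.3) − 1/(64.30) = -0.04100, so d_i2 = -24.39 cm; m₂ = −d_i2/d_o2 = +0.3793.
m = m₁·m₂ = (+1.277)(+0.3793) = +0.484.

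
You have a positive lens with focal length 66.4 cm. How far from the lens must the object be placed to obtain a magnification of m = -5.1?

79.4 cm

m = −d_i/d_o ⇒ d_i = −m·d_o.
1/f = 1/d_o + 1/d_i = 1/d_o − 1/(m·d_o) = (1 − 1/m)/d_o, so d_o = f(1 − 1/m) = (66.40)(1 − 1/(-5.1)) = 79.4 cm.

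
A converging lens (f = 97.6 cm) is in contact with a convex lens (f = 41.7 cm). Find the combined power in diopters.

P₁ = 1/f₁ = 1/(0.976 m) = +1.025 D; P₂ = 1/f₂ = 1/(0.417 m) = +2.398 D.
For thin lenses in contact, P = P₁ + P₂ = (+1.025) + (+2.398) = +3.42 D.

P = +3.42 D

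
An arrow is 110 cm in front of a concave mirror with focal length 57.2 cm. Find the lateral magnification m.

1/d_i = 1/f − 1/d_o = 1/(57.20) − 1/(110) = 0.008392, so d_i = 119.2 cm.
m = −d_i/d_o = −(119.2)/(110) = -1.08.
The image is real, inverted and enlarged, in front of the mirror.

m = -1.08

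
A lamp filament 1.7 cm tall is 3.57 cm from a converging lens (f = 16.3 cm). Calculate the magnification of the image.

1/d_i = 1/f − 1/d_o = 1/(16.30) − 1/(3.57) = -0.2188, so d_i = -4.571 cm.
m = −d_i/d_o = −(-4.571)/(3.57) = +1.28.
The image is virtual, upright and enlarged, on the same side as the object.

m = +1.28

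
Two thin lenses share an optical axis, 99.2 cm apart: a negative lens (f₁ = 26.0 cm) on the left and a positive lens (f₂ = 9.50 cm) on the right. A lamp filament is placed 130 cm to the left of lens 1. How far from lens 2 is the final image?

Lens 1 is diverging, so f₁ = −26.0 cm.
Lens 1: 1/d_i1 = 1/f₁ − 1/d_o1 = 1/(-26.0) − 1/(130) = -0.04615, so d_i1 = -21.67 cm.
The intermediate image is 21.67 cm to the left of lens 1 (virtual), which is 99.2 − (-21.67) = 120.9 cm to the left of lens 2, so d_o2 = +120.9 cm.
Lens 2: 1/d_i2 = 1/f₂ − 1/d_o2 = 1/(9.50) − 1/(120.9) = 0.09699, so d_i2 = 10.3 cm.
The final image is real, 10.3 cm to the right of lens 2 (overall magnification ≈ -0.014).

10.3 cm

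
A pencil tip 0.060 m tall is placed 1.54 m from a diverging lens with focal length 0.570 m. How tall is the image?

For a diverging lens, f = -0.570 m.
1/d_i = 1/f − 1/d_o = 1/(-0.5700) − 1/(1.54) = -2.404, so d_i = -0.4160 m.
m = −d_i/d_o = +0.2701.
|h_i| = |m|·h_o = 0.2701 × 0.060 = 0.0162 m. The image is virtual, upright and reduced, on the same side as the object.

0.0162 m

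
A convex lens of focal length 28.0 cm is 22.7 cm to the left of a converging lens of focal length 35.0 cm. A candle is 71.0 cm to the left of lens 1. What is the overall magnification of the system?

m = -0.389

Lens 1: 1/d_i1 = 1/(28.0) − 1/(71.0) = 0.02163, so d_i1 = 46.23 cm; m₁ = −d_i1/d_o1 = -0.6511.
d_o2 = 22.7 − (46.23) = -23.53 cm (virtual object).
Lens 2: 1/d_i2 = 1/(35.0) − 1/(-23.53) = 0.07107, so d_i2 = 14.07 cm; m₂ = −d_i2/d_o2 = +0.5980.
m = m₁·m₂ = (-0.6511)(+0.5980) = -0.389.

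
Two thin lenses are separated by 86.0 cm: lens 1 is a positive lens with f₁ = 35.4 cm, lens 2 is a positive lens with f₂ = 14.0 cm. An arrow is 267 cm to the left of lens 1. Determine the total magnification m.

Lens 1: 1/d_i1 = 1/(35.4) − 1/(267) = 0.02450, so d_i1 = 40.81 cm; m₁ = −d_i1/d_o1 = -0.1528.
d_o2 = 86.0 − (40.81) = 45.19 cm.
Lens 2: 1/d_i2 = 1/(14.0) − 1/(45.19) = 0.04930, so d_i2 = 20.28 cm; m₂ = −d_i2/d_o2 = -0.4489.
m = m₁·m₂ = (-0.1528)(-0.4489) = +0.0686.

m = +0.0686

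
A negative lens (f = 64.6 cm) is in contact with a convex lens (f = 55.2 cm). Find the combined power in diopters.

P = +0.264 D

P₁ = 1/f₁ = 1/(-0.646 m) = -1.548 D; P₂ = 1/f₂ = 1/(0.552 m) = +1.812 D.
For thin lenses in contact, P = P₁ + P₂ = (-1.548) + (+1.812) = +0.264 D.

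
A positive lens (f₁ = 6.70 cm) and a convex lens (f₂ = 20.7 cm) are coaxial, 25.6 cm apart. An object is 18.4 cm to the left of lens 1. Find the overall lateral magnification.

Lens 1: 1/d_i1 = 1/(6.70) − 1/(18.4) = 0.09491, so d_i1 = 10.54 cm; m₁ = −d_i1/d_o1 = -0.5728.
d_o2 = 25.6 − (10.54) = 15.06 cm.
Lens 2: 1/d_i2 = 1/(20.7) − 1/(15.06) = -0.01809, so d_i2 = -55.27 cm; m₂ = −d_i2/d_o2 = +3.670.
m = m₁·m₂ = (-0.5728)(+3.670) = -2.10.

m = -2.10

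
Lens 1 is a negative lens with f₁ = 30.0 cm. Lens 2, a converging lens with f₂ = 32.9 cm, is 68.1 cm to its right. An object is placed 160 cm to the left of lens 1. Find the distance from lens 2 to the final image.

50.8 cm

Lens 1 is diverging, so f₁ = −30.0 cm.
Lens 1: 1/d_i1 = 1/f₁ − 1/d_o1 = 1/(-30.0) − 1/(160) = -0.03958, so d_i1 = -25.26 cm.
The intermediate image is 25.26 cm to the left of lens 1 (virtual), which is 68.1 − (-25.26) = 93.36 cm to the left of lens 2, so d_o2 = +93.36 cm.
Lens 2: 1/d_i2 = 1/f₂ − 1/d_o2 = 1/(32.9) − 1/(93.36) = 0.01968, so d_i2 = 50.8 cm.
The final image is real, 50.8 cm to the right of lens 2 (overall magnification ≈ -0.086).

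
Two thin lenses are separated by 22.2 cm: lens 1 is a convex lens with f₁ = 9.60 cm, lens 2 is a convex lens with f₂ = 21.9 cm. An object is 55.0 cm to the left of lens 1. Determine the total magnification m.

m = -0.409

Lens 1: 1/d_i1 = 1/(9.60) − 1/(55.0) = 0.08598, so d_i1 = 11.63 cm; m₁ = −d_i1/d_o1 = -0.2115.
d_o2 = 22.2 − (11.63) = 10.57 cm.
Lens 2: 1/d_i2 = 1/(21.9) − 1/(10.57) = -0.04895, so d_i2 = -20.43 cm; m₂ = −d_i2/d_o2 = +1.933.
m = m₁·m₂ = (-0.2115)(+1.933) = -0.409.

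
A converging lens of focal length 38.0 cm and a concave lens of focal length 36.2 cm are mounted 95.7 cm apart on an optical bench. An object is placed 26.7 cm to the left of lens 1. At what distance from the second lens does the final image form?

30.3 cm

Lens 1: 1/d_i1 = 1/f₁ − 1/d_o1 = 1/(38.0) − 1/(26.7) = -0.01114, so d_i1 = -89.79 cm.
The intermediate image is 89.79 cm to the left of lens 1 (virtual), which is 95.7 − (-89.79) = 185.5 cm to the left of lens 2, so d_o2 = +185.5 cm.
Lens 2 is diverging, so f₂ = −36.2 cm.
Lens 2: 1/d_i2 = 1/f₂ − 1/d_o2 = 1/(-36.2) − 1/(185.5) = -0.03302, so d_i2 = -30.3 cm.
The final image is virtual, 30.3 cm to the left of lens 2 (overall magnification ≈ 0.55).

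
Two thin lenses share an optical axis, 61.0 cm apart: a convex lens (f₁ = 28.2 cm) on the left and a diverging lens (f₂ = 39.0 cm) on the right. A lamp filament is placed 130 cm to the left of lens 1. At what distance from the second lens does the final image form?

Lens 1: 1/d_i1 = 1/f₁ − 1/d_o1 = 1/(28.2) − 1/(130) = 0.02777, so d_i1 = 36.01 cm.
The intermediate image is 36.01 cm to the right of lens 1, which is 61.0 − (36.01) = 24.99 cm to the left of lens 2, so d_o2 = +24.99 cm.
Lens 2 is diverging, so f₂ = −39.0 cm.
Lens 2: 1/d_i2 = 1/f₂ − 1/d_o2 = 1/(-39.0) − 1/(24.99) = -0.06566, so d_i2 = -15.2 cm.
The final image is virtual, 15.2 cm to the left of lens 2 (overall magnification ≈ -0.17).

15.2 cm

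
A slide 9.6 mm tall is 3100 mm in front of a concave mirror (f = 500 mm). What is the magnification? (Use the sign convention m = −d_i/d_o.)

1/d_i = 1/f − 1/d_o = 1/(500.0) − 1/(3100) = 0.001677, so d_i = 596.2 mm.
m = −d_i/d_o = −(596.2)/(3100) = -0.192.
The image is real, inverted and reduced, in front of the mirror.

m = -0.192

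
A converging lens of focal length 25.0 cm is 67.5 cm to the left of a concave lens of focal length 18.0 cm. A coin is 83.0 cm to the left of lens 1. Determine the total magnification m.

Lens 1: 1/d_i1 = 1/(25.0) − 1/(83.0) = 0.02795, so d_i1 = 35.78 cm; m₁ = −d_i1/d_o1 = -0.4311.
d_o2 = 67.5 − (35.78) = 31.72 cm.
f₂ = −18.0 cm (diverging).
Lens 2: 1/d_i2 = 1/(-18.0) − 1/(31.72) = -0.08708, so d_i2 = -11.48 cm; m₂ = −d_i2/d_o2 = +0.3620.
m = m₁·m₂ = (-0.4311)(+0.3620) = -0.156.

m = -0.156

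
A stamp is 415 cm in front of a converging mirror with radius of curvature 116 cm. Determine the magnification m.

f = R/2 = 116/2 = 58.00 cm.
1/d_i = 1/f − 1/d_o = 1/(58.00) − 1/(415) = 0.01483, so d_i = 67.42 cm.
m = −d_i/d_o = −(67.42)/(415) = -0.162.
The image is real, inverted and reduced, in front of the mirror.

m = -0.162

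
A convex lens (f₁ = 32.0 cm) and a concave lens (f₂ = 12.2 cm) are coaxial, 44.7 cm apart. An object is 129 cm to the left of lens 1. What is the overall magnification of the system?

m = -0.281

Lens 1: 1/d_i1 = 1/(32.0) − 1/(129) = 0.02350, so d_i1 = 42.56 cm; m₁ = −d_i1/d_o1 = -0.3299.
d_o2 = 44.7 − (42.56) = 2.140 cm.
f₂ = −12.2 cm (diverging).
Lens 2: 1/d_i2 = 1/(-12.2) − 1/(2.140) = -0.5493, so d_i2 = -1.821 cm; m₂ = −d_i2/d_o2 = +0.8508.
m = m₁·m₂ = (-0.3299)(+0.8508) = -0.281.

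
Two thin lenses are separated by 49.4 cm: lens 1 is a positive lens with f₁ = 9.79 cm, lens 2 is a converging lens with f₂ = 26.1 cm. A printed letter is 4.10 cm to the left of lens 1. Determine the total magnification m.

m = -1.48

Lens 1: 1/d_i1 = 1/(9.79) − 1/(4.10) = -0.1418, so d_i1 = -7.054 cm; m₁ = −d_i1/d_o1 = +1.720.
d_o2 = 49.4 − (-7.054) = 56.45 cm.
Lens 2: 1/d_i2 = 1/(26.1) − 1/(56.45) = 0.02060, so d_i2 = 48.55 cm; m₂ = −d_i2/d_o2 = -0.8600.
m = m₁·m₂ = (+1.720)(-0.8600) = -1.48.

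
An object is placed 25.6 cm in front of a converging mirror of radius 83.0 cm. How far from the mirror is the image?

f = R/2 = 83.0/2 = 41.50 cm.
Mirror equation: 1/d_i = 1/f − 1/d_o = 1/(41.50) − 1/(25.6) = 0.02410 − 0.03906 = -0.01497, so d_i = -66.8 cm.
The image is virtual, upright and enlarged, behind the mirror.

66.8 cm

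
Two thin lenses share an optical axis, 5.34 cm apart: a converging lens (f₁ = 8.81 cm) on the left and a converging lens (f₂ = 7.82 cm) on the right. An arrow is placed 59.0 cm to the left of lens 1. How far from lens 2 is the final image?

3.06 cm

Lens 1: 1/d_i1 = 1/f₁ − 1/d_o1 = 1/(8.81) − 1/(59.0) = 0.09656, so d_i1 = 10.36 cm.
The intermediate image is 10.36 cm to the right of lens 1, which lies 5.020 cm to the right of lens 2 — a virtual object — so d_o2 = −5.020 cm.
Lens 2: 1/d_i2 = 1/f₂ − 1/d_o2 = 1/(7.82) − 1/(-5.020) = 0.3271, so d_i2 = 3.06 cm.
The final image is real, 3.06 cm to the right of lens 2 (overall magnification ≈ -0.11).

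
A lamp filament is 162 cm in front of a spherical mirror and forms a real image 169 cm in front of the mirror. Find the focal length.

Real image ⇒ d_i = +169 cm.
1/f = 1/d_o + 1/d_i = 1/(162) + 1/(169) = 0.01209, so f = 82.7 cm.
Since f is positive, the spherical mirror is concave.

f = 82.7 cm (concave)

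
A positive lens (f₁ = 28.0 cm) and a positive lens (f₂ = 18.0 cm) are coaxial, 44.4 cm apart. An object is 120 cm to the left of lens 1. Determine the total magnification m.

m = -0.541

Lens 1: 1/d_i1 = 1/(28.0) − 1/(120) = 0.02738, so d_i1 = 36.52 cm; m₁ = −d_i1/d_o1 = -0.3043.
d_o2 = 44.4 − (36.52) = 7.880 cm.
Lens 2: 1/d_i2 = 1/(18.0) − 1/(7.880) = -0.07135, so d_i2 = -14.02 cm; m₂ = −d_i2/d_o2 = +1.779.
m = m₁·m₂ = (-0.3043)(+1.779) = -0.541.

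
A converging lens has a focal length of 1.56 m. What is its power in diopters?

P = 1/f = 1/(1.56 m) = +0.641 D.

P = +0.641 D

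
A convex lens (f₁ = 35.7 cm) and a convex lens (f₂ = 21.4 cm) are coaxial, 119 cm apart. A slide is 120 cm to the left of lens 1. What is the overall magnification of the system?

Lens 1: 1/d_i1 = 1/(35.7) − 1/(120) = 0.01968, so d_i1 = 50.82 cm; m₁ = −d_i1/d_o1 = -0.4235.
d_o2 = 119 − (50.82) = 68.18 cm.
Lens 2: 1/d_i2 = 1/(21.4) − 1/(68.18) = 0.03206, so d_i2 = 31.19 cm; m₂ = −d_i2/d_o2 = -0.4575.
m = m₁·m₂ = (-0.4235)(-0.4575) = +0.194.

m = +0.194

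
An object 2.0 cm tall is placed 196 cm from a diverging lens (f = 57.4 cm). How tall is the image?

For a diverging lens, f = -57.4 cm.
1/d_i = 1/f − 1/d_o = 1/(-57.40) − 1/(196) = -0.02252, so d_i = -44.40 cm.
m = −d_i/d_o = +0.2265.
|h_i| = |m|·h_o = 0.2265 × 2.0 = 0.453 cm. The image is virtual, upright and reduced, on the same side as the object.

0.453 cm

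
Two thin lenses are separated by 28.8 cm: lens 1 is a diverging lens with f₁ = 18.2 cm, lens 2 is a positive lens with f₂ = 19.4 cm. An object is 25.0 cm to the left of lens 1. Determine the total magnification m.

m = -0.410

f₁ = −18.2 cm (diverging).
Lens 1: 1/d_i1 = 1/(-18.2) − 1/(25.0) = -0.09495, so d_i1 = -10.53 cm; m₁ = −d_i1/d_o1 = +0.4212.
d_o2 = 28.8 − (-10.53) = 39.33 cm.
Lens 2: 1/d_i2 = 1/(19.4) − 1/(39.33) = 0.02612, so d_i2 = 38.28 cm; m₂ = −d_i2/d_o2 = -0.9734.
m = m₁·m₂ = (+0.4212)(-0.9734) = -0.410.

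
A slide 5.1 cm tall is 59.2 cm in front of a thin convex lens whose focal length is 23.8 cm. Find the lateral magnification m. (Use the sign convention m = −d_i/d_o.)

1/d_i = 1/f − 1/d_o = 1/(23.80) − 1/(59.2) = 0.02512, so d_i = 39.80 cm.
m = −d_i/d_o = −(39.80)/(59.2) = -0.672.
The image is real, inverted and reduced, on the far side of the lens.

m = -0.672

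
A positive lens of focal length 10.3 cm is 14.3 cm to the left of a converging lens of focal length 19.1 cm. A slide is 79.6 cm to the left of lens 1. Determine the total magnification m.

Lens 1: 1/d_i1 = 1/(10.3) − 1/(79.6) = 0.08452, so d_i1 = 11.83 cm; m₁ = −d_i1/d_o1 = -0.1486.
d_o2 = 14.3 − (11.83) = 2.470 cm.
Lens 2: 1/d_i2 = 1/(19.1) − 1/(2.470) = -0.3525, so d_i2 = -2.837 cm; m₂ = −d_i2/d_o2 = +1.149.
m = m₁·m₂ = (-0.1486)(+1.149) = -0.171.

m = -0.171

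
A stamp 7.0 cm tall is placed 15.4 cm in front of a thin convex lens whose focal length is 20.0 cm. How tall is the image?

30.4 cm

1/d_i = 1/f − 1/d_o = 1/(20.00) − 1/(15.4) = -0.01494, so d_i = -66.96 cm.
m = −d_i/d_o = +4.348.
|h_i| = |m|·h_o = 4.348 × 7.0 = 30.4 cm. The image is virtual, upright and enlarged, on the same side as the object.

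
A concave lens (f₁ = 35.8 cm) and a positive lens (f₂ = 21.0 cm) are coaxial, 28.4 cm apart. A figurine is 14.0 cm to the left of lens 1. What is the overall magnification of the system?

m = -0.864

f₁ = −35.8 cm (diverging).
Lens 1: 1/d_i1 = 1/(-35.8) − 1/(14.0) = -0.09936, so d_i1 = -10.06 cm; m₁ = −d_i1/d_o1 = +0.7186.
d_o2 = 28.4 − (-10.06) = 38.46 cm.
Lens 2: 1/d_i2 = 1/(21.0) − 1/(38.46) = 0.02162, so d_i2 = 46.26 cm; m₂ = −d_i2/d_o2 = -1.203.
m = m₁·m₂ = (+0.7186)(-1.203) = -0.864.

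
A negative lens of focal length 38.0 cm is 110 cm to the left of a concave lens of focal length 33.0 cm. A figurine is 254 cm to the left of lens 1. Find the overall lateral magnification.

m = +0.0244

f₁ = −38.0 cm (diverging).
Lens 1: 1/d_i1 = 1/(-38.0) − 1/(254) = -0.03025, so d_i1 = -33.05 cm; m₁ = −d_i1/d_o1 = +0.1301.
d_o2 = 110 − (-33.05) = 143.1 cm.
f₂ = −33.0 cm (diverging).
Lens 2: 1/d_i2 = 1/(-33.0) − 1/(143.1) = -0.03729, so d_i2 = -26.82 cm; m₂ = −d_i2/d_o2 = +0.1874.
m = m₁·m₂ = (+0.1301)(+0.1874) = +0.0244.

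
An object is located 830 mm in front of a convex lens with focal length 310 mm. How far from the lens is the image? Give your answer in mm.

495 mm

Thin-lens equation: 1/v = 1/f − 1/u = 1/(310.0) − 1/(830) = 0.003226 − 0.001205 = 0.002021, so v = 495 mm.
The image is real, inverted and reduced, on the far side of the lens.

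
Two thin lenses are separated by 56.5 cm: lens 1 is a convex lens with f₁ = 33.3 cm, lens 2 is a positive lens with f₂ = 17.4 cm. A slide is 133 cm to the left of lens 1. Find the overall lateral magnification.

m = -1.09

Lens 1: 1/d_i1 = 1/(33.3) − 1/(133) = 0.02251, so d_i1 = 44.42 cm; m₁ = −d_i1/d_o1 = -0.3340.
d_o2 = 56.5 − (44.42) = 12.08 cm.
Lens 2: 1/d_i2 = 1/(17.4) − 1/(12.08) = -0.02531, so d_i2 = -39.51 cm; m₂ = −d_i2/d_o2 = +3.271.
m = m₁·m₂ = (-0.3340)(+3.271) = -1.09.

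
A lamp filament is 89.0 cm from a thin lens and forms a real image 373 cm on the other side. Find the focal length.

f = 71.9 cm (converging)

Real image ⇒ d_i = +373 cm.
1/f = 1/d_o + 1/d_i = 1/(89.0) + 1/(373) = 0.01392, so f = 71.9 cm.
Since f is positive, the thin lens is converging.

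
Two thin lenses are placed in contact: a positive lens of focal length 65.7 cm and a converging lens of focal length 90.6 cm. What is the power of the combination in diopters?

P₁ = 1/f₁ = 1/(0.657 m) = +1.522 D; P₂ = 1/f₂ = 1/(0.906 m) = +1.104 D.
For thin lenses in contact, P = P₁ + P₂ = (+1.522) + (+1.104) = +2.63 D.

P = +2.63 D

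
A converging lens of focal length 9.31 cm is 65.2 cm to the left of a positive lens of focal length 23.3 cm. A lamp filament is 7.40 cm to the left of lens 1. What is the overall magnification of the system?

Lens 1: 1/d_i1 = 1/(9.31) − 1/(7.40) = -0.02772, so d_i1 = -36.07 cm; m₁ = −d_i1/d_o1 = +4.874.
d_o2 = 65.2 − (-36.07) = 101.3 cm.
Lens 2: 1/d_i2 = 1/(23.3) − 1/(101.3) = 0.03305, so d_i2 = 30.26 cm; m₂ = −d_i2/d_o2 = -0.2987.
m = m₁·m₂ = (+4.874)(-0.2987) = -1.46.

m = -1.46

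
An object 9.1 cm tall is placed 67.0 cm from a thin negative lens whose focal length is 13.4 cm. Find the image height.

1.52 cm

For a negative lens, f = -13.4 cm.
1/d_i = 1/f − 1/d_o = 1/(-13.40) − 1/(67.0) = -0.08955, so d_i = -11.17 cm.
m = −d_i/d_o = +0.1667.
|h_i| = |m|·h_o = 0.1667 × 9.1 = 1.52 cm. The image is virtual, upright and reduced, on the same side as the object.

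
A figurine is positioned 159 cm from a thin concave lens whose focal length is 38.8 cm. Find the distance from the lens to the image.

For a concave lens, f = -38.8 cm.
Thin-lens equation: 1/d_i = 1/f − 1/d_o = 1/(-38.80) − 1/(159) = -0.02577 − 0.006289 = -0.03206, so d_i = -31.2 cm.
The image is virtual, upright and reduced, on the same side as the object.

31.2 cm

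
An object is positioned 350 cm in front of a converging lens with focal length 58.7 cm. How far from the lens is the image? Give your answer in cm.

70.5 cm

Lens equation: 1/v = 1/f − 1/u = 1/(58.70) − 1/(350) = 0.01704 − 0.002857 = 0.01418, so v = 70.5 cm.
The image is real, inverted and reduced, on the far side of the lens.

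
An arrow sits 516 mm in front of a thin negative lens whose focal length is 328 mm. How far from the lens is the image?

For a negative lens, f = -328 mm.
Lens equation: 1/q = 1/f − 1/p = 1/(-328.0) − 1/(516) = -0.003049 − 0.001938 = -0.004987, so q = -201 mm.
The image is virtual, upright and reduced, on the same side as the object.

201 mm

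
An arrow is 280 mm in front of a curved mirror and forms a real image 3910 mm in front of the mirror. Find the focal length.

f = 261 mm (concave)

Real image ⇒ d_i = +3910 mm.
1/f = 1/d_o + 1/d_i = 1/(280) + 1/(3910) = 0.003827, so f = 261 mm.
Since f is positive, the curved mirror is concave.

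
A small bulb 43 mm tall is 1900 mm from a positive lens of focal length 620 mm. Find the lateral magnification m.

m = -0.484

1/d_i = 1/f − 1/d_o = 1/(620.0) − 1/(1900) = 0.001087, so d_i = 920.3 mm.
m = −d_i/d_o = −(920.3)/(1900) = -0.484.
The image is real, inverted and reduced, on the far side of the lens.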